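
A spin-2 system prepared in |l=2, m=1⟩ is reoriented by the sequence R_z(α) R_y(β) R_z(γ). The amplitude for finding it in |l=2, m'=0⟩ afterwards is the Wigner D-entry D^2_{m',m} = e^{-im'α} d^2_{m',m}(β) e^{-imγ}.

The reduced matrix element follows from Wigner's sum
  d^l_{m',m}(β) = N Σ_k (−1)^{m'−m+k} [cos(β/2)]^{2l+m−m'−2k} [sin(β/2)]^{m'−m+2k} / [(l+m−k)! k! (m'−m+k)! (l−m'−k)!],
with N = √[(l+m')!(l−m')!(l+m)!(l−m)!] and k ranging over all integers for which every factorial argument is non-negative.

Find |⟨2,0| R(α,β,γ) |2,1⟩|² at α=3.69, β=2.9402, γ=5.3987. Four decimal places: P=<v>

P=0.0576

D^2_{0,1}(3.69,2.9402,5.3987) = e^{-i·0·3.69}·d^2_{0,1}(2.9402)·e^{-i·1·5.3987}. Compute d first:
With c≡cos(β/2)=0.100526 and s≡sin(β/2)=0.994934, N=[2·2·6·1]^{1/2}=4.898979
k: max(0,(1)−(0))=1 … min(2+(1),2−(0))=2
  k=1: (−1)^0·4.8990/(2)·0.1005^3·0.9949^1 = +0.002476
  k=2: (−1)^1·4.8990/(2)·0.1005^1·0.9949^3 = -0.242515
d^2_{0,1}(2.9402) = +0.002476 -0.242515 = -0.240039
|D^2_{0,1}|² = |d^2_{0,1}(β)|² = (-0.240039)² = 0.057619 (the z-rotation phases have unit modulus)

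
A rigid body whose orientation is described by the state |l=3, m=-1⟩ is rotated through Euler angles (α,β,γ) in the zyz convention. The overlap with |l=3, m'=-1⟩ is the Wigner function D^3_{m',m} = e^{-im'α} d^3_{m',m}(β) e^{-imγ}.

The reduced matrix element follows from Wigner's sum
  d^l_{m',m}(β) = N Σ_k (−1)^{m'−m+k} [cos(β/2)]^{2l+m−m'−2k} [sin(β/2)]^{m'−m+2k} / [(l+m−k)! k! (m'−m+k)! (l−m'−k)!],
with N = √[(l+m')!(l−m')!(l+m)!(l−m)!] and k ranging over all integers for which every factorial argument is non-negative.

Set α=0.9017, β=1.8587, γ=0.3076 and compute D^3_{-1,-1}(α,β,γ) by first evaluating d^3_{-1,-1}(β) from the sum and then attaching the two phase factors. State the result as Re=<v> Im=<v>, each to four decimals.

Re=0.0965 Im=0.2553

Split into d^3_{-1,-1}(β=1.8587) × two z-phases.
With c≡cos(β/2)=0.598355 and s≡sin(β/2)=0.801231, N=[2·24·2·24]^{1/2}=48.000000
The bounds max(0,m−m')=0 and min(l+m,l−m')=2 give 3 terms
  k=0: (−1)^0·48.0000/(48)·0.5984^6·0.8012^0 = +0.045894
  k=1: (−1)^1·48.0000/(6)·0.5984^4·0.8012^2 = -0.658326
  k=2: (−1)^2·48.0000/(8)·0.5984^2·0.8012^4 = +0.885320
d^3_{-1,-1}(1.8587) = +0.045894 -0.658326 +0.885320 = +0.272888
Phases: e^{-i·(-1)·0.9017}=+0.620277+0.784383i, e^{-i·(-1)·0.3076}=+0.953063+0.302772i ⇒ D=+0.096513+0.255251i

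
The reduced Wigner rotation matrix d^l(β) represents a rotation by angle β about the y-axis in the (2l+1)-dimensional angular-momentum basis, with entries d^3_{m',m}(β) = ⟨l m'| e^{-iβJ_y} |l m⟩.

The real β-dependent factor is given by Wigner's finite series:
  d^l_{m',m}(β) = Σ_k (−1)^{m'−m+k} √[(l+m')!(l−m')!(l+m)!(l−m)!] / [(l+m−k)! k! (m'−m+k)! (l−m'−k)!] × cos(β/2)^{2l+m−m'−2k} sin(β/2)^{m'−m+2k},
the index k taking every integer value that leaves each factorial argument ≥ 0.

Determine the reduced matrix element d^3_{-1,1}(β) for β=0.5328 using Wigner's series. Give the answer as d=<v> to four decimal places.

d^3_{-1,1}(β=0.5328) via Wigner's sum:
Half-angle: c=0.964725, s=0.263260. N=√(2·24·24·2)=48.000000
k: max(0,(1)−(-1))=2 … min(3+(1),3−(-1))=4
  k=2: (−1)^0·48.0000/(8)·0.9647^4·0.2633^2 = +0.360193
  k=3: (−1)^1·48.0000/(6)·0.9647^2·0.2633^4 = -0.035763
  k=4: (−1)^2·48.0000/(48)·0.9647^0·0.2633^6 = +0.000333
d^3_{-1,1}(0.5328) = +0.360193 -0.035763 +0.000333 = +0.324763

d=0.3248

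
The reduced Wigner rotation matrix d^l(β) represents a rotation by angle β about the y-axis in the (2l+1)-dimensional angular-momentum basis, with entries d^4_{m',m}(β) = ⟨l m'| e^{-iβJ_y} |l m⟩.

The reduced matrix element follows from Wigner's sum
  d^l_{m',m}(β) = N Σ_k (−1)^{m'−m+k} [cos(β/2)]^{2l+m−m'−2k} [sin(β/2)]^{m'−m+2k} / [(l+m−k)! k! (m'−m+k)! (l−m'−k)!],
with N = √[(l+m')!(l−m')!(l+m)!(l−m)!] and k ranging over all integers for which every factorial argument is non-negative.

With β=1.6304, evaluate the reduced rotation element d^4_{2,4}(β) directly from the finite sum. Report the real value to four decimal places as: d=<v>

d=0.2915

d^4_{2,4}(β=1.6304) via Wigner's sum:
Half-angle: c=0.685723, s=0.727863. N=√(720·2·40320·1)=7619.763776
Admissible k: 2..2 (factorial args all ≥0)
  k=2: (−1)^0·7619.7638/(1440)·0.6857^6·0.7279^2 = +0.291454
d^4_{2,4}(1.6304) = +0.291454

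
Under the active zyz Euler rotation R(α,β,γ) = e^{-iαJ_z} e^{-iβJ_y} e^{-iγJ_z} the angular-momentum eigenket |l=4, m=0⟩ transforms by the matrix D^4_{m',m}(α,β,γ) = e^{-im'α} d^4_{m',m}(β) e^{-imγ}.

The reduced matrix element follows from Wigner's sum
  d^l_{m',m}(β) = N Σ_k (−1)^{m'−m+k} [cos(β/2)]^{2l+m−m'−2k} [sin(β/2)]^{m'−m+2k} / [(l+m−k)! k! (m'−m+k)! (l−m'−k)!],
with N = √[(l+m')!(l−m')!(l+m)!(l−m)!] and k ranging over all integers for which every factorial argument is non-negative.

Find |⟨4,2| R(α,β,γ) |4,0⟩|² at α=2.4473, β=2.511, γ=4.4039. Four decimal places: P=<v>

P=0.2402

D^4_{2,0}(2.4473,2.511,4.4039) = e^{-i·2·2.4473}·d^4_{2,0}(2.511)·e^{-i·0·4.4039}. Compute d first:
c=cos(2.511/2)=0.310098, s=sin(2.511/2)=0.950705; N=√[720·2·24·24]=910.735966
Admissible k: 0..2 (factorial args all ≥0)
  k=0: (−1)^2·910.7360/(96)·0.3101^6·0.9507^2 = +0.007624
  k=1: (−1)^3·910.7360/(36)·0.3101^4·0.9507^4 = -0.191104
  k=2: (−1)^4·910.7360/(96)·0.3101^2·0.9507^6 = +0.673586
d^4_{2,0}(2.511) = +0.007624 -0.191104 +0.673586 = +0.490107
|D^4_{2,0}|² = |d^4_{2,0}(β)|² = (+0.490107)² = 0.240205 (the z-rotation phases have unit modulus)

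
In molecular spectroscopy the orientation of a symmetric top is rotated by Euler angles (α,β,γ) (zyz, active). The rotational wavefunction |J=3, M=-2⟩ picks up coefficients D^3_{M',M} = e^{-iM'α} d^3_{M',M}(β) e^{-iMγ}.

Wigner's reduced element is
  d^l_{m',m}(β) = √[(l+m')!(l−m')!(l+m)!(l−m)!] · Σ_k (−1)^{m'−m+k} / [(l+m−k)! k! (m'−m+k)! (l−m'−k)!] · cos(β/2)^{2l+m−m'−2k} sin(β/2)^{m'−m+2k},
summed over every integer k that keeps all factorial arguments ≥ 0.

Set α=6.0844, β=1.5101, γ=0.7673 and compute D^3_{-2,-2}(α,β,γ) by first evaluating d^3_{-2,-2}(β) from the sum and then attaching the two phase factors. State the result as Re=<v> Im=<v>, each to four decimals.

Re=-0.2149 Im=-0.4640

D^3_{-2,-2}(6.0844,1.5101,0.7673) = e^{-i·-2·6.0844}·d^3_{-2,-2}(1.5101)·e^{-i·-2·0.7673}. Compute d first:
With c≡cos(β/2)=0.728237 and s≡sin(β/2)=0.685325, N=[1·120·1·120]^{1/2}=120.000000
k∈{0,1} keeps every argument non-negative
  k=0: (−1)^0·120.0000/(120)·0.7282^6·0.6853^0 = +0.149155
  k=1: (−1)^1·120.0000/(24)·0.7282^4·0.6853^2 = -0.660473
d^3_{-2,-2}(1.5101) = +0.149155 -0.660473 = -0.511318
Phases: e^{-i·(-2)·6.0844}=+0.922004-0.387180i, e^{-i·(-2)·0.7673}=+0.036188+0.999345i ⇒ D=-0.214903-0.463964i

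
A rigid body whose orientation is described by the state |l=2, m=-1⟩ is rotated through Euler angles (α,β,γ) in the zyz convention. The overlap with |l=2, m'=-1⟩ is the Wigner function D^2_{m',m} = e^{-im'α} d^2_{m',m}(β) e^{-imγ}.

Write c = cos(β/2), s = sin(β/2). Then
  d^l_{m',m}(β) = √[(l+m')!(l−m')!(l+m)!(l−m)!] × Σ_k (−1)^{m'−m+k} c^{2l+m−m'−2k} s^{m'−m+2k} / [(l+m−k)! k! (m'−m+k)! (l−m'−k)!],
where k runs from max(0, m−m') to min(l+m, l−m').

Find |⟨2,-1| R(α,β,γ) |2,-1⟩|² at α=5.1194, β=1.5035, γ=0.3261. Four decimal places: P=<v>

First d^2_{-1,-1}(β=1.5035), then the phase factors e^{-i(-1)α} and e^{-i(-1)γ}:
Half-angle: c=0.730495, s=0.682918. N=√(1·6·1·6)=6.000000
Admissible k: 0..1 (factorial args all ≥0)
  k=0: (−1)^0·6.0000/(6)·0.7305^4·0.6829^0 = +0.284753
  k=1: (−1)^1·6.0000/(2)·0.7305^2·0.6829^2 = -0.746609
d^2_{-1,-1}(1.5035) = +0.284753 -0.746609 = -0.461855
|D^2_{-1,-1}|² = |d^2_{-1,-1}(β)|² = (-0.461855)² = 0.213310 (the z-rotation phases have unit modulus)

P=0.2133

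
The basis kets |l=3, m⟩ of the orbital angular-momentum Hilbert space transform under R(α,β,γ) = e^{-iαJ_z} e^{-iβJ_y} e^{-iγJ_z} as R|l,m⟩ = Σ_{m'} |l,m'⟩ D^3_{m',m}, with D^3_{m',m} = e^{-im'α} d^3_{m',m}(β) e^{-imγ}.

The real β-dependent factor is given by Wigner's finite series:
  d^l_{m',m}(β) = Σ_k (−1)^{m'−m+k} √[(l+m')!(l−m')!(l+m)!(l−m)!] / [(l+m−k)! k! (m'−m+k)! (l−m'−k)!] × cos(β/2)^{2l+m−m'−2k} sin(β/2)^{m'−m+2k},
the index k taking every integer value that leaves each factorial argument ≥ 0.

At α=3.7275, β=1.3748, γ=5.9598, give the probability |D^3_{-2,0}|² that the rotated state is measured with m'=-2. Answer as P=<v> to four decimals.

First d^3_{-2,0}(β=1.3748), then the phase factors e^{-i(-2)α} and e^{-i(0)γ}:
Half-angle: c=0.772898, s=0.634530. N=√(1·120·6·6)=65.726707
k∈{2,3} keeps every argument non-negative
  k=2: (−1)^0·65.7267/(12)·0.7729^4·0.6345^2 = +0.786963
  k=3: (−1)^1·65.7267/(12)·0.7729^2·0.6345^4 = -0.530412
d^3_{-2,0}(1.3748) = +0.786963 -0.530412 = +0.256551
|D^3_{-2,0}|² = |d^3_{-2,0}(β)|² = (+0.256551)² = 0.065818 (the z-rotation phases have unit modulus)

P=0.0658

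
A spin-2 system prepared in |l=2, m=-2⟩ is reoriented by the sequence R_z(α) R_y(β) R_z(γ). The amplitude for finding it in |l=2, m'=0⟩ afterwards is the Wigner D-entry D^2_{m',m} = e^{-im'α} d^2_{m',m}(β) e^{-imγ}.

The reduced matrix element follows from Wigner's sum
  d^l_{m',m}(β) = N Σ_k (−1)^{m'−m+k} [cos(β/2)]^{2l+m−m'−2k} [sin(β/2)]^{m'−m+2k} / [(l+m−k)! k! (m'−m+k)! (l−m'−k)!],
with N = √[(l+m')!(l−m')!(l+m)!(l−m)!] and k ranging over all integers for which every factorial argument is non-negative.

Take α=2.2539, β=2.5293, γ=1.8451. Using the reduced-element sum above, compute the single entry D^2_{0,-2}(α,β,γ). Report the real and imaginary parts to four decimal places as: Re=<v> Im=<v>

Split into d^2_{0,-2}(β=2.5293) × two z-phases.
Half-angle: c=0.301386, s=0.953502. N=√(2·2·1·24)=9.797959
The bounds max(0,m−m')=0 and min(l+m,l−m')=0 give 1 term
  k=0: (−1)^2·9.7980/(4)·0.3014^2·0.9535^2 = +0.202286
d^2_{0,-2}(2.5293) = +0.202286
D = (+1.000000+0.000000i)·(+0.202286)·(-0.853252-0.521499i) = -0.172601-0.105492i

Re=-0.1726 Im=-0.1055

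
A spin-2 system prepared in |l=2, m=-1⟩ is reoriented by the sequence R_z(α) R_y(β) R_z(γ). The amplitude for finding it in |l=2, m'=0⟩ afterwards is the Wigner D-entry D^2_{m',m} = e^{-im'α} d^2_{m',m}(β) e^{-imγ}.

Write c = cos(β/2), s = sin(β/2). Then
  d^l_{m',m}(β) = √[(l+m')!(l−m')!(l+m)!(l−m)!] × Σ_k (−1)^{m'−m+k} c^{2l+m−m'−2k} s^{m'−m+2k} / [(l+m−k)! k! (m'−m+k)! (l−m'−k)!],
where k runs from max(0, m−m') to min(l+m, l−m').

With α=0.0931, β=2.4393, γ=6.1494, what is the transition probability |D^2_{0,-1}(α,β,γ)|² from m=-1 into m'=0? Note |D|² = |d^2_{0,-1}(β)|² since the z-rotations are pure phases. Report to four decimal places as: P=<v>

P=0.3647

D^2_{0,-1}(0.0931,2.4393,6.1494) = e^{-i·0·0.0931}·d^2_{0,-1}(2.4393)·e^{-i·-1·6.1494}. Compute d first:
With c≡cos(β/2)=0.343974 and s≡sin(β/2)=0.938979, N=[2·2·1·6]^{1/2}=4.898979
The bounds max(0,m−m')=0 and min(l+m,l−m')=1 give 2 terms
  k=0: (−1)^1·4.8990/(2)·0.3440^3·0.9390^1 = -0.093607
  k=1: (−1)^2·4.8990/(2)·0.3440^1·0.9390^3 = +0.697541
d^2_{0,-1}(2.4393) = -0.093607 +0.697541 = +0.603933
|D^2_{0,-1}|² = |d^2_{0,-1}(β)|² = (+0.603933)² = 0.364735 (the z-rotation phases have unit modulus)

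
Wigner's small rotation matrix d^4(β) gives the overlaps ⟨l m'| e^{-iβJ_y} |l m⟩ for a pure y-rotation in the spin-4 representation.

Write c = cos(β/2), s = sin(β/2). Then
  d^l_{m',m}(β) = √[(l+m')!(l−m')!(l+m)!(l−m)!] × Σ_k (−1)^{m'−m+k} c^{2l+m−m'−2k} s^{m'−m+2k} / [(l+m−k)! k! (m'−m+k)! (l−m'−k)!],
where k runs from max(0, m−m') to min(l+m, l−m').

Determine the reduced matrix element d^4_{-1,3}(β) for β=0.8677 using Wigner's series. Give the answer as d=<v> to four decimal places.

d=0.2439

d^4_{-1,3}(β=0.8677) via Wigner's sum:
Half-angle: c=0.907354, s=0.420367. N=√(6·120·5040·1)=1904.940944
Admissible k: 4..5 (factorial args all ≥0)
  k=4: (−1)^0·1904.9409/(144)·0.9074^4·0.4204^4 = +0.279989
  k=5: (−1)^1·1904.9409/(240)·0.9074^2·0.4204^6 = -0.036058
d^4_{-1,3}(0.8677) = +0.279989 -0.036058 = +0.243932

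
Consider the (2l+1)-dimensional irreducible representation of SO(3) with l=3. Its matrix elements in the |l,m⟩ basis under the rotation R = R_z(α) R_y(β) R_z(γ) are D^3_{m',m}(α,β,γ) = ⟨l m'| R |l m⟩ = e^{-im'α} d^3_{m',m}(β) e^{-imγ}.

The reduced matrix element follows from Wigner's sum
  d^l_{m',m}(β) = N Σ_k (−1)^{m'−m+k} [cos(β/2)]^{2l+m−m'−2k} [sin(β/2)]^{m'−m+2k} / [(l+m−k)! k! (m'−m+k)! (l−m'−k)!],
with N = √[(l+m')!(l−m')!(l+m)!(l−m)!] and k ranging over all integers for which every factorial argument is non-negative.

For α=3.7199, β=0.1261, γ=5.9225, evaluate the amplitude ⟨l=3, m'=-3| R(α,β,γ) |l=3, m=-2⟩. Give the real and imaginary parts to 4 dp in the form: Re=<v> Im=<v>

First d^3_{-3,-2}(β=0.1261), then the phase factors e^{-i(-3)α} and e^{-i(-2)γ}:
With c≡cos(β/2)=0.998013 and s≡sin(β/2)=0.063008, N=[1·720·1·120]^{1/2}=293.938769
k∈{1} keeps every argument non-negative
  k=1: (−1)^0·293.9388/(120)·0.9980^5·0.0630^1 = +0.152811
d^3_{-3,-2}(0.1261) = +0.152811
D = (+0.163390-0.986562i)·(+0.152811)·(+0.750901-0.660414i) = -0.080814-0.129693i

Re=-0.0808 Im=-0.1297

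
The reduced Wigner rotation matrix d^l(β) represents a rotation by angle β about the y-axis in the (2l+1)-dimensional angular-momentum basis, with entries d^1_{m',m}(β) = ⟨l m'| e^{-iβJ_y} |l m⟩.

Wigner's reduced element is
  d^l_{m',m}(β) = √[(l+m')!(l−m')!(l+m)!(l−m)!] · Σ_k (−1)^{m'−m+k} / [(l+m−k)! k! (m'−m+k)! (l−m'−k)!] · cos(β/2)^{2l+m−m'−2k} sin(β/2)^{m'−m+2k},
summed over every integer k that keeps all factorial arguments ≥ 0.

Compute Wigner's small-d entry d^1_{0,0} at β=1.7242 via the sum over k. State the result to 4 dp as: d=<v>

d=-0.1528

d^1_{0,0}(β=1.7242) via Wigner's sum:
Half-angle: c=0.650845, s=0.759211. N=√(1·1·1·1)=1.000000
k∈{0,1} keeps every argument non-negative
  k=0: (−1)^0·1.0000/(1)·0.6508^2·0.7592^0 = +0.423599
  k=1: (−1)^1·1.0000/(1)·0.6508^0·0.7592^2 = -0.576401
d^1_{0,0}(1.7242) = +0.423599 -0.576401 = -0.152803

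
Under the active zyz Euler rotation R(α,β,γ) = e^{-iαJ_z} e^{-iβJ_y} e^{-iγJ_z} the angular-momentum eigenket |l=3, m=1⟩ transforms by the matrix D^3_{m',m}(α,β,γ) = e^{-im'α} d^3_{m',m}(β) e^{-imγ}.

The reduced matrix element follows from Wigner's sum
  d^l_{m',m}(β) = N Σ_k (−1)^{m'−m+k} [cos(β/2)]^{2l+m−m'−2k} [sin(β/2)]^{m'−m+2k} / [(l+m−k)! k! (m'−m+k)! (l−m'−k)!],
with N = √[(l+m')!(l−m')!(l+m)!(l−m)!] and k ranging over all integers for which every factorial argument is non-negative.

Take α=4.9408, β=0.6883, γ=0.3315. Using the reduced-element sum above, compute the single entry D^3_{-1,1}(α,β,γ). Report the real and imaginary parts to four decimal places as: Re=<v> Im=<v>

Re=-0.0459 Im=-0.4436

D^3_{-1,1}(4.9408,0.6883,0.3315) = e^{-i·-1·4.9408}·d^3_{-1,1}(0.6883)·e^{-i·1·0.3315}. Compute d first:
c=cos(0.6883/2)=0.941363, s=sin(0.6883/2)=0.337397; N=√[2·24·24·2]=48.000000
k∈{2,3,4} keeps every argument non-negative
  k=2: (−1)^0·48.0000/(8)·0.9414^4·0.3374^2 = +0.536365
  k=3: (−1)^1·48.0000/(6)·0.9414^2·0.3374^4 = -0.091869
  k=4: (−1)^2·48.0000/(48)·0.9414^0·0.3374^6 = +0.001475
d^3_{-1,1}(0.6883) = +0.536365 -0.091869 +0.001475 = +0.445972
D = (+0.226430-0.974027i)·(+0.445972)·(+0.945555-0.325462i) = -0.045893-0.443604i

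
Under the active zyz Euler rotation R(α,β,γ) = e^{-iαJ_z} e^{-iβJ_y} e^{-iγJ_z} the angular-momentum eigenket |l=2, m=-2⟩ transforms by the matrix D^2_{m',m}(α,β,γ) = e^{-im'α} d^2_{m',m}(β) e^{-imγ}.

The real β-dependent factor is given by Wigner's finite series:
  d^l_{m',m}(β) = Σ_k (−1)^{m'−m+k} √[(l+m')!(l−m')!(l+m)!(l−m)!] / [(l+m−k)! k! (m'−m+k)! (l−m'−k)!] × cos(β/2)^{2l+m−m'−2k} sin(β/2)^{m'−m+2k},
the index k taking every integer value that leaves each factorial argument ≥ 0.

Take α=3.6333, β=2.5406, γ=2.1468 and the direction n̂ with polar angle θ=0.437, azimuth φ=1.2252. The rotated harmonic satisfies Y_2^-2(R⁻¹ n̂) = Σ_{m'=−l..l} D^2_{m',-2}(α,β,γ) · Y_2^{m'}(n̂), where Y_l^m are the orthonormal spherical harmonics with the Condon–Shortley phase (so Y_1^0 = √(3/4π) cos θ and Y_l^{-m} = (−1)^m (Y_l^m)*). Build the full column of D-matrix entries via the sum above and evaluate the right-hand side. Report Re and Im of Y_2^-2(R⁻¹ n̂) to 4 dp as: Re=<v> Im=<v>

Re=-0.0480 Im=0.0283

Need the full column D^2_{m',-2} for m'=−2..2 at α=3.6333, β=2.5406, γ=2.1468.
cos(β/2)=0.295994, sin(β/2)=0.955190
d^2_{-2,-2}: single k=0 term ⇒ +0.007676;  D = +0.004107-0.006485i
d^2_{-1,-2}: single k=0 term ⇒ -0.049542;  D = +0.003609-0.049410i
d^2_{0,-2}: single k=0 term ⇒ +0.195804;  D = -0.079625-0.178883i
d^2_{1,-2}: single k=0 term ⇒ -0.515920;  D = -0.407478-0.316441i
d^2_{2,-2}: single k=0 term ⇒ +0.832451;  D = -0.820648-0.139681i
Y_2^{m'}(θ=0.437,φ=1.2252) and Σ D·Y over m':
  (+0.0041-0.0065i)·(-0.0533-0.0441i)  (+0.0036-0.0494i)·(+0.1004-0.2787i)  (-0.0796-0.1789i)·(+0.4613+0.0000i)  (-0.4075-0.3164i)·(-0.1004-0.2787i)  (-0.8206-0.1397i)·(-0.0533+0.0441i)
Y_2^-2(R⁻¹ n̂) = -0.048044+0.028259i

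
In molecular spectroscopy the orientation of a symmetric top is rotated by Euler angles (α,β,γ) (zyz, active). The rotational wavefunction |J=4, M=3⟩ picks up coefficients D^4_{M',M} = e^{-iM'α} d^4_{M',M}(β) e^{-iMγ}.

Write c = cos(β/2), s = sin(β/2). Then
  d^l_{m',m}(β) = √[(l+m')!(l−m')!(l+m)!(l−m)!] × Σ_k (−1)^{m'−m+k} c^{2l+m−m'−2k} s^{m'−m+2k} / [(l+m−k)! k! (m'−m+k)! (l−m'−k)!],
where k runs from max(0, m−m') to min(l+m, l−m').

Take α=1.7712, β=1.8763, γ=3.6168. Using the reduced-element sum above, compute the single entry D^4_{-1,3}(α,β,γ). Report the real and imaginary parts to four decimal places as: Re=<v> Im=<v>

D^4_{-1,3}(1.7712,1.8763,3.6168) = e^{-i·-1·1.7712}·d^4_{-1,3}(1.8763)·e^{-i·3·3.6168}. Compute d first:
With c≡cos(β/2)=0.591281 and s≡sin(β/2)=0.806466, N=[6·120·5040·1]^{1/2}=1904.940944
The bounds max(0,m−m')=4 and min(l+m,l−m')=5 give 2 terms
  k=4: (−1)^0·1904.9409/(144)·0.5913^4·0.8065^4 = +0.683972
  k=5: (−1)^1·1904.9409/(240)·0.5913^2·0.8065^6 = -0.763437
d^4_{-1,3}(1.8763) = +0.683972 -0.763437 = -0.079465
D = (-0.199065+0.979986i)·(-0.079465)·(-0.144665+0.989481i) = +0.074767+0.026918i

Re=0.0748 Im=0.0269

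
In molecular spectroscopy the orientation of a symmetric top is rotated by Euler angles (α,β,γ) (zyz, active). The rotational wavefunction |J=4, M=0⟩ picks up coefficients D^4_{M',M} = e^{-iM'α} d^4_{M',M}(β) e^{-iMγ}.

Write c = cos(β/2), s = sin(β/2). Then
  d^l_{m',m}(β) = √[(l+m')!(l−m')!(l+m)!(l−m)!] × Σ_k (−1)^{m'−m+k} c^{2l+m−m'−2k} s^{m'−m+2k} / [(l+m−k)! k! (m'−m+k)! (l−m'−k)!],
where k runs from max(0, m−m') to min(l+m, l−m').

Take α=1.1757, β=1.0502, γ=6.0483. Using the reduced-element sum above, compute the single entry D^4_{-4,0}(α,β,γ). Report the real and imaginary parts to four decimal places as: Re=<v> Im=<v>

First d^4_{-4,0}(β=1.0502), then the phase factors e^{-i(-4)α} and e^{-i(0)γ}:
c=cos(1.0502/2)=0.865274, s=sin(1.0502/2)=0.501300; N=√[1·40320·24·24]=4819.161753
The bounds max(0,m−m')=4 and min(l+m,l−m')=4 give 1 term
  k=4: (−1)^0·4819.1618/(576)·0.8653^4·0.5013^4 = +0.296178
d^4_{-4,0}(1.0502) = +0.296178
Phases: e^{-i·(-4)·1.1757}=-0.009589-0.999954i, e^{-i·(0)·6.0483}=+1.000000+0.000000i ⇒ D=-0.002840-0.296164i

Re=-0.0028 Im=-0.2962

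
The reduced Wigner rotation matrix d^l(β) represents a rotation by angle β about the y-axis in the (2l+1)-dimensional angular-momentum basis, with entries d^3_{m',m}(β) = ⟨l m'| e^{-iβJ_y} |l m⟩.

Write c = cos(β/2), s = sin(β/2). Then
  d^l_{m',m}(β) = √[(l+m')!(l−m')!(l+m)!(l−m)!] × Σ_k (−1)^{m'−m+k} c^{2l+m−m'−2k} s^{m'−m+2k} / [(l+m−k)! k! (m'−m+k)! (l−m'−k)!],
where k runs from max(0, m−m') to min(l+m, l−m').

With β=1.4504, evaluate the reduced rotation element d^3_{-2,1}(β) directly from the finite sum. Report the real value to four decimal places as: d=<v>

d=0.4697

d^3_{-2,1}(β=1.4504) via Wigner's sum:
Half-angle: c=0.748367, s=0.663285. N=√(1·120·24·2)=75.894664
The bounds max(0,m−m')=3 and min(l+m,l−m')=4 give 2 terms
  k=3: (−1)^0·75.8947/(12)·0.7484^3·0.6633^3 = +0.773525
  k=4: (−1)^1·75.8947/(24)·0.7484^1·0.6633^5 = -0.303820
d^3_{-2,1}(1.4504) = +0.773525 -0.303820 = +0.469705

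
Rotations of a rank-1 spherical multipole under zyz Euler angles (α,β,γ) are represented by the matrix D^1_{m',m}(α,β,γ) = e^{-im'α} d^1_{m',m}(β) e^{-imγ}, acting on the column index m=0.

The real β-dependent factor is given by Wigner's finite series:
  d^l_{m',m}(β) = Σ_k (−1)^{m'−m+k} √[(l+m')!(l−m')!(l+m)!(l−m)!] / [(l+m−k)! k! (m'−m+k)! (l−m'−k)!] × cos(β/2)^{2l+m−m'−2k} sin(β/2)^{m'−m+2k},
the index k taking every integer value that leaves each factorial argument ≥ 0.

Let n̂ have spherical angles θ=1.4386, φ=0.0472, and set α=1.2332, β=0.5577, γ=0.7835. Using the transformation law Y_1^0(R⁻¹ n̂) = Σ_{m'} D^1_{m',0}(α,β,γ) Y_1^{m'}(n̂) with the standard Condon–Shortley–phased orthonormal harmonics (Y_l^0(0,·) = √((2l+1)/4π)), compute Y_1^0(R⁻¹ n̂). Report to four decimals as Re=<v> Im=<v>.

Re=0.1509 Im=0.0000

Need the full column D^1_{m',0} for m'=−1..1 at α=1.2332, β=0.5577, γ=0.7835.
cos(β/2)=0.961373, sin(β/2)=0.275250
d^1_{-1,0}: single k=1 term ⇒ +0.374226;  D = +0.123951+0.353103i
d^1_{0,0}: k∈[0..1] ⇒ +0.924237 -0.075763 = +0.848475;  D = +0.848475+0.000000i
d^1_{1,0}: single k=0 term ⇒ -0.374226;  D = -0.123951+0.353103i
Y_1^{m'}(θ=1.4386,φ=0.0472) and Σ D·Y over m':
  (+0.1240+0.3531i)·(+0.3421-0.0162i)  (+0.8485+0.0000i)·(+0.0644+0.0000i)  (-0.1240+0.3531i)·(-0.3421-0.0162i)
Y_1^0(R⁻¹ n̂) = +0.150863+0.000000i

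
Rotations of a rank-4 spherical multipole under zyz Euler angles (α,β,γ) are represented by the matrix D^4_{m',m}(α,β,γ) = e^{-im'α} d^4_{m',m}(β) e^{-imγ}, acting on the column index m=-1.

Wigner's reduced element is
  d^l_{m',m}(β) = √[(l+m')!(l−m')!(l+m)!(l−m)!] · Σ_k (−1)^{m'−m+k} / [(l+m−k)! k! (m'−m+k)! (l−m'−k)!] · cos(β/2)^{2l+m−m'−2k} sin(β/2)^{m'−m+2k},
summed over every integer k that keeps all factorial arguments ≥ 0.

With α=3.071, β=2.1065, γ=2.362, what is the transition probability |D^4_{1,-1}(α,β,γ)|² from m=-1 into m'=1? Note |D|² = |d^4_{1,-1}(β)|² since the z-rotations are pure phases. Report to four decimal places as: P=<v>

Split into d^4_{1,-1}(β=2.1065) × two z-phases.
c=cos(2.1065/2)=0.494749, s=sin(2.1065/2)=0.869036; N=√[120·6·6·120]=720.000000
The bounds max(0,m−m')=0 and min(l+m,l−m')=3 give 4 terms
  k=0: (−1)^2·720.0000/(72)·0.4947^6·0.8690^2 = +0.110761
  k=1: (−1)^3·720.0000/(24)·0.4947^4·0.8690^4 = -1.025209
  k=2: (−1)^4·720.0000/(48)·0.4947^2·0.8690^6 = +1.581567
  k=3: (−1)^5·720.0000/(720)·0.4947^0·0.8690^8 = -0.325313
d^4_{1,-1}(2.1065) = +0.110761 -1.025209 +1.581567 -0.325313 = +0.341805
|D^4_{1,-1}|² = |d^4_{1,-1}(β)|² = (+0.341805)² = 0.116831 (the z-rotation phases have unit modulus)

P=0.1168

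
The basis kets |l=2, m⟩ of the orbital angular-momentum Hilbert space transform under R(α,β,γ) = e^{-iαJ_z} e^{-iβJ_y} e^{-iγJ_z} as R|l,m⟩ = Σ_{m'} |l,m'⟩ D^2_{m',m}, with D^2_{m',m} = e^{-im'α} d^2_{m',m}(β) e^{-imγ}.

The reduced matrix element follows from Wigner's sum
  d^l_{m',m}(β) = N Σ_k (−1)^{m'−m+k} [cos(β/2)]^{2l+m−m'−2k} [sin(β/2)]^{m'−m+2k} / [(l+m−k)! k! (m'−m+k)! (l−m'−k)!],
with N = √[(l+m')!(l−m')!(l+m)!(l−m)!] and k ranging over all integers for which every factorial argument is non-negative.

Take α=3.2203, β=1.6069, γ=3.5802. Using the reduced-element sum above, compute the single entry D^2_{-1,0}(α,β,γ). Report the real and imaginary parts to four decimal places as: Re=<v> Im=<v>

Re=0.0440 Im=0.0035

First d^2_{-1,0}(β=1.6069), then the phase factors e^{-i(-1)α} and e^{-i(0)γ}:
With c≡cos(β/2)=0.694228 and s≡sin(β/2)=0.719755, N=[1·6·2·2]^{1/2}=4.898979
k∈{1,2} keeps every argument non-negative
  k=1: (−1)^0·4.8990/(2)·0.6942^3·0.7198^1 = +0.589884
  k=2: (−1)^1·4.8990/(2)·0.6942^1·0.7198^3 = -0.634063
d^2_{-1,0}(1.6069) = +0.589884 -0.634063 = -0.044179
Phases: e^{-i·(-1)·3.2203}=-0.996904-0.078626i, e^{-i·(0)·3.5802}=+1.000000+0.000000i ⇒ D=+0.044043+0.003474i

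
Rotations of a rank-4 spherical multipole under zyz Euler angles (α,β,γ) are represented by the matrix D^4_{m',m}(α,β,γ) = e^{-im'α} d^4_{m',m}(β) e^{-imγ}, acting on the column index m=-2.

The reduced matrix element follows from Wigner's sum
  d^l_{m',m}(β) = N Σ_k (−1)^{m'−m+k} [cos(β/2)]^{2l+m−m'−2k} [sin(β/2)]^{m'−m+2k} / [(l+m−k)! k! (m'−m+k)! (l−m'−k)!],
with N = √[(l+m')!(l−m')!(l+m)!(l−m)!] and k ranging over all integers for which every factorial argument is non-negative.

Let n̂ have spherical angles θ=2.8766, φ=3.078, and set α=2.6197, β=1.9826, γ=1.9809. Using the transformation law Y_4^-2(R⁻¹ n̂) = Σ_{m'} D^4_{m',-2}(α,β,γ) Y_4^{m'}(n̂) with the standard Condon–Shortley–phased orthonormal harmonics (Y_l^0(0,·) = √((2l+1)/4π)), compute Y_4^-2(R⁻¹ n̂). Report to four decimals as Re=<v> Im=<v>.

Re=-0.2825 Im=-0.1652

Need the full column D^4_{m',-2} for m'=−4..4 at α=2.6197, β=1.9826, γ=1.9809.
cos(β/2)=0.547603, sin(β/2)=0.836739
d^4_{-4,-2}: single k=2 term ⇒ +0.099897;  D = -0.029849+0.095333i
d^4_{-3,-2}: k∈[1..2] ⇒ +0.046229 -0.323804 = -0.277575;  D = -0.203954+0.188284i
d^4_{-2,-2}: k∈[0..2] ⇒ +0.008086 -0.226545 +0.661169 = +0.442710;  D = -0.431691+0.098158i
d^4_{-1,-2}: k∈[0..2] ⇒ -0.052418 +0.611932 -0.952490 = -0.392977;  D = -0.375620-0.115500i
d^4_{0,-2}: k∈[0..2] ⇒ +0.179099 -1.115093 +0.976317 = +0.040324;  D = -0.027503-0.029488i
d^4_{1,-2}: k∈[0..2] ⇒ -0.407954 +1.428735 -0.667160 = +0.353620;  D = +0.080168+0.344413i
d^4_{2,-2}: k∈[0..2] ⇒ +0.661169 -1.234954 +0.240280 = -0.333505;  D = -0.096388+0.319273i
d^4_{3,-2}: k∈[0..1] ⇒ -0.756015 +0.588380 = -0.167635;  D = +0.122003-0.114965i
d^4_{4,-2}: single k=0 term ⇒ +0.544564;  D = +0.529746-0.126170i
Y_4^{m'}(θ=2.8766,φ=3.078) and Σ D·Y over m':
  (-0.0298+0.0953i)·(+0.0020+0.0005i)  (-0.2040+0.1883i)·(+0.0213+0.0041i)  (-0.4317+0.0982i)·(+0.1256+0.0161i)  (-0.3756-0.1155i)·(+0.4200+0.0267i)  (-0.0275-0.0295i)·(+0.5735+0.0000i)  (+0.0802+0.3444i)·(-0.4200+0.0267i)  (-0.0964+0.3193i)·(+0.1256-0.0161i)  (+0.1220-0.1150i)·(-0.0213+0.0041i)  (+0.5297-0.1262i)·(+0.0020-0.0005i)
Y_4^-2(R⁻¹ n̂) = -0.282495-0.165171i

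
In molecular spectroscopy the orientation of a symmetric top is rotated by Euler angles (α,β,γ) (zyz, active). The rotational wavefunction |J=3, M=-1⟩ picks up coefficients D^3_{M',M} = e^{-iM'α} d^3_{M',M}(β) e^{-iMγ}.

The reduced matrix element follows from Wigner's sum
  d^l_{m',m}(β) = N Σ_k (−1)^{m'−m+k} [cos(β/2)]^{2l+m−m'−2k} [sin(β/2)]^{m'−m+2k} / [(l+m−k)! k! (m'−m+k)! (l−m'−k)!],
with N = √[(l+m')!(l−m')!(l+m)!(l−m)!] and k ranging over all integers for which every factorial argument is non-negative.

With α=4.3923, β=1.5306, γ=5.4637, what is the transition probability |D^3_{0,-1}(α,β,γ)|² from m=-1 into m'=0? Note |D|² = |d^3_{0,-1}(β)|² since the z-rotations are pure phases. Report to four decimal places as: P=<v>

P=0.1842

Split into d^3_{0,-1}(β=1.5306) × two z-phases.
With c≡cos(β/2)=0.721175 and s≡sin(β/2)=0.692753, N=[6·6·2·24]^{1/2}=41.569219
k: max(0,(-1)−(0))=0 … min(3+(-1),3−(0))=2
  k=0: (−1)^1·41.5692/(12)·0.7212^5·0.6928^1 = -0.468135
  k=1: (−1)^2·41.5692/(4)·0.7212^3·0.6928^3 = +1.295893
  k=2: (−1)^3·41.5692/(12)·0.7212^1·0.6928^5 = -0.398588
d^3_{0,-1}(1.5306) = -0.468135 +1.295893 -0.398588 = +0.429169
|D^3_{0,-1}|² = |d^3_{0,-1}(β)|² = (+0.429169)² = 0.184186 (the z-rotation phases have unit modulus)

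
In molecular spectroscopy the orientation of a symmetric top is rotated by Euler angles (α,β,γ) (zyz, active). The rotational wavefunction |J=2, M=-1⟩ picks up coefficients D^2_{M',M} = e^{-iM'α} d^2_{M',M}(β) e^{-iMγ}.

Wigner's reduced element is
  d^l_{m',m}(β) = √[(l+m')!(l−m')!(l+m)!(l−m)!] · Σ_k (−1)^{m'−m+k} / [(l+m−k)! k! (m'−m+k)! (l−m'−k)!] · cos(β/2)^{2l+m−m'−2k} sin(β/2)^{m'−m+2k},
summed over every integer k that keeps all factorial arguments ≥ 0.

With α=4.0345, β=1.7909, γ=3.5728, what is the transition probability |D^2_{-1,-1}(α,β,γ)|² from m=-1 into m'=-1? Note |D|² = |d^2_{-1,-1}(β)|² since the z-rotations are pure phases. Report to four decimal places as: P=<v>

P=0.3153

First d^2_{-1,-1}(β=1.7909), then the phase factors e^{-i(-1)α} and e^{-i(-1)γ}:
c=cos(1.7909/2)=0.625168, s=sin(1.7909/2)=0.780490; N=√[1·6·1·6]=6.000000
k∈{0,1} keeps every argument non-negative
  k=0: (−1)^0·6.0000/(6)·0.6252^4·0.7805^0 = +0.152752
  k=1: (−1)^1·6.0000/(2)·0.6252^2·0.7805^2 = -0.714249
d^2_{-1,-1}(1.7909) = +0.152752 -0.714249 = -0.561497
|D^2_{-1,-1}|² = |d^2_{-1,-1}(β)|² = (-0.561497)² = 0.315279 (the z-rotation phases have unit modulus)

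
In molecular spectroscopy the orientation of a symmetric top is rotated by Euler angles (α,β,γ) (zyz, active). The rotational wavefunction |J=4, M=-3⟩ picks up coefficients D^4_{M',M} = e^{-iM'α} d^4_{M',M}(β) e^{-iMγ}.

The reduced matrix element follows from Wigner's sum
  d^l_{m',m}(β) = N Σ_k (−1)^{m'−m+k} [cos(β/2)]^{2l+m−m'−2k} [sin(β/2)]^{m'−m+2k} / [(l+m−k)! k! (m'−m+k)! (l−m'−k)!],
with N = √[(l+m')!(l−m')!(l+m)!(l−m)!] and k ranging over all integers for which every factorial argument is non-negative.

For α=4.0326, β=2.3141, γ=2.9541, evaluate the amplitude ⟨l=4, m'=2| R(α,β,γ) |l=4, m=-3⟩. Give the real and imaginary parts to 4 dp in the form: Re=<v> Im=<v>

Split into d^4_{2,-3}(β=2.3141) × two z-phases.
Half-angle: c=0.402042, s=0.915621. N=√(720·2·1·5040)=2693.993318
Admissible k: 0..1 (factorial args all ≥0)
  k=0: (−1)^5·2693.9933/(240)·0.4020^3·0.9156^5 = -0.469439
  k=1: (−1)^6·2693.9933/(720)·0.4020^1·0.9156^7 = +0.811608
d^4_{2,-3}(2.3141) = -0.469439 +0.811608 = +0.342168
D = (-0.209651-0.977776i)·(+0.342168)·(-0.845936+0.533284i) = +0.239102+0.244764i

Re=0.2391 Im=0.2448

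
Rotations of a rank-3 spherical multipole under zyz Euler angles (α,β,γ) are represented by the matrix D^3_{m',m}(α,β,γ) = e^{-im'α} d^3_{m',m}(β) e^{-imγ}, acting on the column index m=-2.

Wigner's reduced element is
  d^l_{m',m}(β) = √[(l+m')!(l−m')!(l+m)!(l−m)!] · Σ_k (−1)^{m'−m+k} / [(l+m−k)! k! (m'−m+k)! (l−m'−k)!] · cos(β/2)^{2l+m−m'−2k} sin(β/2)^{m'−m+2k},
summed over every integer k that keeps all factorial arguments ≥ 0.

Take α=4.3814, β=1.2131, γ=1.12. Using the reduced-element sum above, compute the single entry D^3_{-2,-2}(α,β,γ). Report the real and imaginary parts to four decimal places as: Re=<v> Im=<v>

D^3_{-2,-2}(4.3814,1.2131,1.12) = e^{-i·-2·4.3814}·d^3_{-2,-2}(1.2131)·e^{-i·-2·1.12}. Compute d first:
Half-angle: c=0.821620, s=0.570036. N=√(1·120·1·120)=120.000000
Admissible k: 0..1 (factorial args all ≥0)
  k=0: (−1)^0·120.0000/(120)·0.8216^6·0.5700^0 = +0.307627
  k=1: (−1)^1·120.0000/(24)·0.8216^4·0.5700^2 = -0.740386
d^3_{-2,-2}(1.2131) = +0.307627 -0.740386 = -0.432759
Attach z-rotation phases: D = e^{-i(-2)(4.3814)}·(-0.432759)·e^{-i(-2)(1.12)} = -0.003127+0.432747i

Re=-0.0031 Im=0.4327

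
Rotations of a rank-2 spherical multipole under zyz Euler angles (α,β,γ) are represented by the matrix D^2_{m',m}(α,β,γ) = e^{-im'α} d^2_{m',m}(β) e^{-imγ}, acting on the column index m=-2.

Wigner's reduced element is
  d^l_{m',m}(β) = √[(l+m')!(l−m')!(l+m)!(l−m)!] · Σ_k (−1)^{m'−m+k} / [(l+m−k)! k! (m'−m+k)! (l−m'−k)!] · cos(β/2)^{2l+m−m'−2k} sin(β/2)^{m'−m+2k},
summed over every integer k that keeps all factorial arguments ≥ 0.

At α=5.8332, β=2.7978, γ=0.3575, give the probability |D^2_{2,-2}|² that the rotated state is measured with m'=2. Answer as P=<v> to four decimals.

P=0.8880

First d^2_{2,-2}(β=2.7978), then the phase factors e^{-i(2)α} and e^{-i(-2)γ}:
Half-angle: c=0.171051, s=0.985262. N=√(24·1·1·24)=24.000000
The bounds max(0,m−m')=0 and min(l+m,l−m')=0 give 1 term
  k=0: (−1)^4·24.0000/(24)·0.1711^0·0.9853^4 = +0.942339
d^2_{2,-2}(2.7978) = +0.942339
|D^2_{2,-2}|² = |d^2_{2,-2}(β)|² = (+0.942339)² = 0.888003 (the z-rotation phases have unit modulus)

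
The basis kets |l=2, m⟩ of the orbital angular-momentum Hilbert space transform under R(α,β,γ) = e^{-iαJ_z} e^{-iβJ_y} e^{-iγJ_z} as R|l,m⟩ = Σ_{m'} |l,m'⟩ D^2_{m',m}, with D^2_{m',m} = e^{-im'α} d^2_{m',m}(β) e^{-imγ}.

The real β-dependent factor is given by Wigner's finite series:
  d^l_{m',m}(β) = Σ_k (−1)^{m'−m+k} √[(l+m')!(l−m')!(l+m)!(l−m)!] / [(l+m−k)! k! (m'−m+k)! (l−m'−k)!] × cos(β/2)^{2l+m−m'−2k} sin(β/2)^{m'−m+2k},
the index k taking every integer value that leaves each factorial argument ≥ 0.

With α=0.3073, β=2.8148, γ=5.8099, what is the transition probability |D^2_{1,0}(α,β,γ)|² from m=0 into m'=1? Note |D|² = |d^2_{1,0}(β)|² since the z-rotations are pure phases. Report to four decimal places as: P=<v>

First d^2_{1,0}(β=2.8148), then the phase factors e^{-i(1)α} and e^{-i(0)γ}:
Half-angle: c=0.162670, s=0.986680. N=√(6·1·2·2)=4.898979
k: max(0,(0)−(1))=0 … min(2+(0),2−(1))=1
  k=0: (−1)^1·4.8990/(2)·0.1627^3·0.9867^1 = -0.010403
  k=1: (−1)^2·4.8990/(2)·0.1627^1·0.9867^3 = +0.382748
d^2_{1,0}(2.8148) = -0.010403 +0.382748 = +0.372345
|D^2_{1,0}|² = |d^2_{1,0}(β)|² = (+0.372345)² = 0.138641 (the z-rotation phases have unit modulus)

P=0.1386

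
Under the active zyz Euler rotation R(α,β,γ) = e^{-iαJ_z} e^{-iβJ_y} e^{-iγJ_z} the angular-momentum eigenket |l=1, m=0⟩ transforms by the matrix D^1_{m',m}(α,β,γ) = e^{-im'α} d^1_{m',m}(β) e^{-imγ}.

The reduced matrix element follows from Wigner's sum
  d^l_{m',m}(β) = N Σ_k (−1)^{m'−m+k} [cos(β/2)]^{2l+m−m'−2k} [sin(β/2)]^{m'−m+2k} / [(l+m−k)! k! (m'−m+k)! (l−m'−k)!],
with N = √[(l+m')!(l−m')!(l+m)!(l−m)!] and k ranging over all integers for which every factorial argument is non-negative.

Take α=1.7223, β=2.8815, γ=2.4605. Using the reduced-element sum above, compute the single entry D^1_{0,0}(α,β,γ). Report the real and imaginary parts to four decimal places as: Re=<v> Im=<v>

D^1_{0,0}(1.7223,2.8815,2.4605) = e^{-i·0·1.7223}·d^1_{0,0}(2.8815)·e^{-i·0·2.4605}. Compute d first:
c=cos(2.8815/2)=0.129680, s=sin(2.8815/2)=0.991556; N=√[1·1·1·1]=1.000000
k: max(0,(0)−(0))=0 … min(1+(0),1−(0))=1
  k=0: (−1)^0·1.0000/(1)·0.1297^2·0.9916^0 = +0.016817
  k=1: (−1)^1·1.0000/(1)·0.1297^0·0.9916^2 = -0.983183
d^1_{0,0}(2.8815) = +0.016817 -0.983183 = -0.966366
Phases: e^{-i·(0)·1.7223}=+1.000000+0.000000i, e^{-i·(0)·2.4605}=+1.000000+0.000000i ⇒ D=-0.966366+0.000000i

Re=-0.9664 Im=0.0000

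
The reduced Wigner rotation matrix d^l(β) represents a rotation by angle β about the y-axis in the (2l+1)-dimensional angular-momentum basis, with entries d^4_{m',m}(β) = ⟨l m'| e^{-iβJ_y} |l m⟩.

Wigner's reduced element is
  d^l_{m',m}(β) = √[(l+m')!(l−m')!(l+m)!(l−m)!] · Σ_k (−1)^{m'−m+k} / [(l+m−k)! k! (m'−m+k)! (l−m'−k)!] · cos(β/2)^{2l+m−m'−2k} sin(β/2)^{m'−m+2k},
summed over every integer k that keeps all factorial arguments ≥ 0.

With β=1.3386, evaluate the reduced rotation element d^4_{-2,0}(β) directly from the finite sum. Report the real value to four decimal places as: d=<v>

d=-0.2356

d^4_{-2,0}(β=1.3386) via Wigner's sum:
With c≡cos(β/2)=0.784256 and s≡sin(β/2)=0.620437, N=[2·720·24·24]^{1/2}=910.735966
k∈{2,3,4} keeps every argument non-negative
  k=2: (−1)^0·910.7360/(96)·0.7843^6·0.6204^2 = +0.849698
  k=3: (−1)^1·910.7360/(36)·0.7843^4·0.6204^4 = -1.418120
  k=4: (−1)^2·910.7360/(96)·0.7843^2·0.6204^6 = +0.332831
d^4_{-2,0}(1.3386) = +0.849698 -1.418120 +0.332831 = -0.235591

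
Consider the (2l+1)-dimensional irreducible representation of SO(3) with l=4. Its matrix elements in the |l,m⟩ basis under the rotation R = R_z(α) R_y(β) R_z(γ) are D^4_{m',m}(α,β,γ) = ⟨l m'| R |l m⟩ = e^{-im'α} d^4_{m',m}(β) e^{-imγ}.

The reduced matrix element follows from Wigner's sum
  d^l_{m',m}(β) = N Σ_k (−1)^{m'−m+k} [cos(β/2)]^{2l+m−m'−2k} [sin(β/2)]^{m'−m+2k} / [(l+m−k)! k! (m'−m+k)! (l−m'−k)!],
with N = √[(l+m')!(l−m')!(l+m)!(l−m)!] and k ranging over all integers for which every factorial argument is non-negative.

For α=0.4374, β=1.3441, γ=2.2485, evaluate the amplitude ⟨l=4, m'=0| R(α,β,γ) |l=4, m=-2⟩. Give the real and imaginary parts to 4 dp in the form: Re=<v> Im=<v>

Re=0.0518 Im=0.2370

D^4_{0,-2}(0.4374,1.3441,2.2485) = e^{-i·0·0.4374}·d^4_{0,-2}(1.3441)·e^{-i·-2·2.2485}. Compute d first:
c=cos(1.3441/2)=0.782547, s=sin(1.3441/2)=0.622592; N=√[24·24·2·720]=910.735966
k: max(0,(-2)−(0))=0 … min(4+(-2),4−(0))=2
  k=0: (−1)^2·910.7360/(96)·0.7825^6·0.6226^2 = +0.844482
  k=1: (−1)^3·910.7360/(36)·0.7825^4·0.6226^4 = -1.425425
  k=2: (−1)^4·910.7360/(96)·0.7825^2·0.6226^6 = +0.338346
d^4_{0,-2}(1.3441) = +0.844482 -1.425425 +0.338346 = -0.242598
D = (+1.000000+0.000000i)·(-0.242598)·(-0.213727-0.976893i) = +0.051850+0.236992i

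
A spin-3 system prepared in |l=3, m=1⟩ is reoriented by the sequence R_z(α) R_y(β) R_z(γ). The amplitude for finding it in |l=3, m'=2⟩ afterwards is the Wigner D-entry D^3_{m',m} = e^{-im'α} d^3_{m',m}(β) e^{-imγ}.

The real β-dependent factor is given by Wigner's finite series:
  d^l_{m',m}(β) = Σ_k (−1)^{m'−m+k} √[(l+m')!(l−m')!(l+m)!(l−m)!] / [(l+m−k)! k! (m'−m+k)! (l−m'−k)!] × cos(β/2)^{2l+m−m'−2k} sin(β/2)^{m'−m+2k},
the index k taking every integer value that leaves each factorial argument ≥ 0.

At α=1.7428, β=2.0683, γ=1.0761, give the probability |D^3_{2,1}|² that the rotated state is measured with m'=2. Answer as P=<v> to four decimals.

Split into d^3_{2,1}(β=2.0683) × two z-phases.
c=cos(2.0683/2)=0.511257, s=sin(2.0683/2)=0.859428; N=√[120·1·24·2]=75.894664
Admissible k: 0..1 (factorial args all ≥0)
  k=0: (−1)^1·75.8947/(24)·0.5113^5·0.8594^1 = -0.094930
  k=1: (−1)^2·75.8947/(12)·0.5113^3·0.8594^3 = +0.536507
d^3_{2,1}(2.0683) = -0.094930 +0.536507 = +0.441577
|D^3_{2,1}|² = |d^3_{2,1}(β)|² = (+0.441577)² = 0.194990 (the z-rotation phases have unit modulus)

P=0.1950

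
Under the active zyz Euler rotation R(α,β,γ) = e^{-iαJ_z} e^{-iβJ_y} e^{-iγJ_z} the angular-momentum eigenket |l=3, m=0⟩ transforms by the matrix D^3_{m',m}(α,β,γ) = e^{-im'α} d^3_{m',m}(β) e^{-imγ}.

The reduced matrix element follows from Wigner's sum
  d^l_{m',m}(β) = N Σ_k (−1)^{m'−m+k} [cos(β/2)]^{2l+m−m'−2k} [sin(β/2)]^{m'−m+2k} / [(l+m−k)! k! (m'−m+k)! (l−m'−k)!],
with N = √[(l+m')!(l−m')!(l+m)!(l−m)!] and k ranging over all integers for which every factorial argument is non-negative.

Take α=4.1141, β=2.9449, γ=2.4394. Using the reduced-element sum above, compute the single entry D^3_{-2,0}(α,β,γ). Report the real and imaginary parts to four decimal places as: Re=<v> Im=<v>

D^3_{-2,0}(4.1141,2.9449,2.4394) = e^{-i·-2·4.1141}·d^3_{-2,0}(2.9449)·e^{-i·0·2.4394}. Compute d first:
Half-angle: c=0.098188, s=0.995168. N=√(1·120·6·6)=65.726707
The bounds max(0,m−m')=2 and min(l+m,l−m')=3 give 2 terms
  k=2: (−1)^0·65.7267/(12)·0.0982^4·0.9952^2 = +0.000504
  k=3: (−1)^1·65.7267/(12)·0.0982^2·0.9952^4 = -0.051792
d^3_{-2,0}(2.9449) = +0.000504 -0.051792 = -0.051288
Attach z-rotation phases: D = e^{-i(-2)(4.1141)}·(-0.051288)·e^{-i(0)(2.4394)} = +0.018748-0.047738i

Re=0.0187 Im=-0.0477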